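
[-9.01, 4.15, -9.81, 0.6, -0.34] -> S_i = Random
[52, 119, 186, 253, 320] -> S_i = 52 + 67*i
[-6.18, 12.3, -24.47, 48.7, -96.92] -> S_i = -6.18*(-1.99)^i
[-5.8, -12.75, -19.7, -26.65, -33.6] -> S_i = -5.80 + -6.95*i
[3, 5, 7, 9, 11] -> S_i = 3 + 2*i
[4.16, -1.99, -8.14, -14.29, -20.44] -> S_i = 4.16 + -6.15*i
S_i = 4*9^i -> [4, 36, 324, 2916, 26244]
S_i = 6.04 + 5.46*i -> [6.04, 11.5, 16.96, 22.42, 27.88]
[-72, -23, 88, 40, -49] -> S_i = Random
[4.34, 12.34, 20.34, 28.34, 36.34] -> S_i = 4.34 + 8.00*i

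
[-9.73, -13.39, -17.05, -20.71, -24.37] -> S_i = -9.73 + -3.66*i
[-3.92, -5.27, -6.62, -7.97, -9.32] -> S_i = -3.92 + -1.35*i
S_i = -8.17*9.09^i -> [-8.17, -74.27, -675.07, -6136.4, -55779.88]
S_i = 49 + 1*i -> [49, 50, 51, 52, 53]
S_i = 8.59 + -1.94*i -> [8.59, 6.65, 4.71, 2.77, 0.83]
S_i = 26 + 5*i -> [26, 31, 36, 41, 46]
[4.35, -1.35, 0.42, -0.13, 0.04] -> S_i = 4.35*(-0.31)^i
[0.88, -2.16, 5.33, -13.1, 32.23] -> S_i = 0.88*(-2.46)^i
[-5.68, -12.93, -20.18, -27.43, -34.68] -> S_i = -5.68 + -7.25*i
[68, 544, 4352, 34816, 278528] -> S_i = 68*8^i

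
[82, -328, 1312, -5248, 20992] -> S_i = 82*-4^i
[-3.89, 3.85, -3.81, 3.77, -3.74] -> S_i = -3.89*(-0.99)^i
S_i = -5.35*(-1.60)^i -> [-5.35, 8.56, -13.7, 21.91, -35.06]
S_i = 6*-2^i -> [6, -12, 24, -48, 96]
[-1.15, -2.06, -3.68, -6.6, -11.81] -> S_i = -1.15*1.79^i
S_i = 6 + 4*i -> [6, 10, 14, 18, 22]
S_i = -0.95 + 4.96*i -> [-0.95, 4.01, 8.97, 13.93, 18.89]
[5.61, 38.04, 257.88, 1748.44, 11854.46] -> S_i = 5.61*6.78^i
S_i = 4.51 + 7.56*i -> [4.51, 12.07, 19.63, 27.19, 34.75]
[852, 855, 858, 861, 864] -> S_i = 852 + 3*i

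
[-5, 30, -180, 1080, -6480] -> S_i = -5*-6^i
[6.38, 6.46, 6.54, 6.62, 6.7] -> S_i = 6.38 + 0.08*i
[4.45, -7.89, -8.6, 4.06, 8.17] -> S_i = Random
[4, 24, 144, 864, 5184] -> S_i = 4*6^i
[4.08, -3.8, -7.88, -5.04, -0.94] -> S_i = Random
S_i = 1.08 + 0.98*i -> [1.08, 2.06, 3.04, 4.02, 5.0]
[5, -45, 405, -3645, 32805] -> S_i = 5*-9^i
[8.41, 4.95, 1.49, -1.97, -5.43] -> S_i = 8.41 + -3.46*i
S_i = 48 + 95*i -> [48, 143, 238, 333, 428]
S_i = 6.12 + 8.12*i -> [6.12, 14.24, 22.36, 30.48, 38.6]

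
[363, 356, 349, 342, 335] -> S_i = 363 + -7*i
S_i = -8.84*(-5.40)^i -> [-8.84, 47.74, -257.77, 1391.98, -7516.7]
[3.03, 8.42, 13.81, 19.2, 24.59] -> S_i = 3.03 + 5.39*i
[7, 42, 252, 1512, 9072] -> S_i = 7*6^i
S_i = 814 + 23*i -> [814, 837, 860, 883, 906]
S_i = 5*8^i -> [5, 40, 320, 2560, 20480]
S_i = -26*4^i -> [-26, -104, -416, -1664, -6656]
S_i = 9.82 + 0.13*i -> [9.82, 9.95, 10.08, 10.21, 10.34]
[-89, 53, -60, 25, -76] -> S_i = Random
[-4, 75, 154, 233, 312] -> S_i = -4 + 79*i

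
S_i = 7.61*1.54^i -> [7.61, 11.72, 18.05, 27.79, 42.8]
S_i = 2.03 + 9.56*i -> [2.03, 11.59, 21.15, 30.71, 40.27]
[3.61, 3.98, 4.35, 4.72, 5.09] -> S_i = 3.61 + 0.37*i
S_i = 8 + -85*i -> [8, -77, -162, -247, -332]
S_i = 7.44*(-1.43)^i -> [7.44, -10.64, 15.21, -21.76, 31.11]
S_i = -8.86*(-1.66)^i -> [-8.86, 14.71, -24.41, 40.53, -67.28]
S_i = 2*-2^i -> [2, -4, 8, -16, 32]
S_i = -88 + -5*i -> [-88, -93, -98, -103, -108]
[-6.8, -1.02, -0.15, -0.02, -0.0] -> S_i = -6.80*0.15^i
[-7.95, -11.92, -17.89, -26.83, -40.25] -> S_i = -7.95*1.50^i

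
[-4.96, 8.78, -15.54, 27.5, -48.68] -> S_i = -4.96*(-1.77)^i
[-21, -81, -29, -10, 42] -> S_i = Random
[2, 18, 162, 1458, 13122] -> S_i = 2*9^i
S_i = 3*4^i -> [3, 12, 48, 192, 768]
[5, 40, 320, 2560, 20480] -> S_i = 5*8^i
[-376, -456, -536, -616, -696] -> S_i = -376 + -80*i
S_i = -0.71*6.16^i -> [-0.71, -4.37, -26.94, -165.96, -1022.31]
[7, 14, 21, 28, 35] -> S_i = 7 + 7*i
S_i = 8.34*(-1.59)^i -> [8.34, -13.26, 21.08, -33.52, 53.3]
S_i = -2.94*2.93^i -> [-2.94, -8.61, -25.24, -73.95, -216.68]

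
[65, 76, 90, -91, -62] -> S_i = Random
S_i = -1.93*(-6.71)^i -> [-1.93, 12.95, -86.9, 583.08, -3912.44]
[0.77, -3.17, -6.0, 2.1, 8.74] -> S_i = Random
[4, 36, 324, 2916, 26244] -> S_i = 4*9^i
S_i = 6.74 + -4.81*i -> [6.74, 1.93, -2.88, -7.69, -12.5]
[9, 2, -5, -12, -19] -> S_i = 9 + -7*i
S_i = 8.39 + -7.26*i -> [8.39, 1.13, -6.13, -13.39, -20.65]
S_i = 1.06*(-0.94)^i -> [1.06, -1.0, 0.94, -0.88, 0.83]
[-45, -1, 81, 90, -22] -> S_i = Random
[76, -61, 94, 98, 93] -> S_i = Random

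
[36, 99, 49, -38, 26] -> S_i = Random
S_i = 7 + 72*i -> [7, 79, 151, 223, 295]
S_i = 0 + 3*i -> [0, 3, 6, 9, 12]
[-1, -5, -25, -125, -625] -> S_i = -1*5^i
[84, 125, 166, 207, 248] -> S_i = 84 + 41*i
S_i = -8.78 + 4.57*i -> [-8.78, -4.21, 0.36, 4.93, 9.5]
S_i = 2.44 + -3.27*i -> [2.44, -0.83, -4.1, -7.37, -10.64]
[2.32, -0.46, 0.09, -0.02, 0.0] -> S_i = 2.32*(-0.20)^i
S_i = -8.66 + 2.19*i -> [-8.66, -6.47, -4.28, -2.09, 0.1]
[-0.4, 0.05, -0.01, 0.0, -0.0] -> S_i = -0.40*(-0.12)^i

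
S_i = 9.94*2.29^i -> [9.94, 22.76, 52.13, 119.37, 273.36]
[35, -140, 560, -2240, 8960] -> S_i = 35*-4^i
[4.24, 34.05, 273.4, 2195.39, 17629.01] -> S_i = 4.24*8.03^i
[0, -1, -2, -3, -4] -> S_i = 0 + -1*i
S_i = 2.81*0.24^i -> [2.81, 0.67, 0.16, 0.04, 0.01]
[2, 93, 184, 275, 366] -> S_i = 2 + 91*i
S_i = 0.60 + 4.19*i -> [0.6, 4.79, 8.98, 13.17, 17.36]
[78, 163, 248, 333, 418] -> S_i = 78 + 85*i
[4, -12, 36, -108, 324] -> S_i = 4*-3^i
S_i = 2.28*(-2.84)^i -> [2.28, -6.48, 18.39, -52.23, 148.32]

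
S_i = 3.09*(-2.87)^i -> [3.09, -8.87, 25.45, -73.05, 209.65]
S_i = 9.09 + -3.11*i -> [9.09, 5.98, 2.87, -0.24, -3.35]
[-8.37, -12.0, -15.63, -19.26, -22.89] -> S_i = -8.37 + -3.63*i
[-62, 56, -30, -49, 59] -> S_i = Random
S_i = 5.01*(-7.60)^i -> [5.01, -38.08, 289.38, -2199.27, 16714.45]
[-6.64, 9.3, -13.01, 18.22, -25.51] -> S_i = -6.64*(-1.40)^i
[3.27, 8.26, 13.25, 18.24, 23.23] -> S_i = 3.27 + 4.99*i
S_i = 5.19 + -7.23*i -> [5.19, -2.04, -9.27, -16.5, -23.73]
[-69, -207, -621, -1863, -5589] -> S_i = -69*3^i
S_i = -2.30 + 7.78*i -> [-2.3, 5.48, 13.26, 21.04, 28.82]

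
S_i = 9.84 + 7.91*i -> [9.84, 17.75, 25.66, 33.57, 41.48]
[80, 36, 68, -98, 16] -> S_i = Random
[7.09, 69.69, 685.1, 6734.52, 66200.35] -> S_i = 7.09*9.83^i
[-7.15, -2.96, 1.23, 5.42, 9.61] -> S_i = -7.15 + 4.19*i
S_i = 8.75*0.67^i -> [8.75, 5.86, 3.93, 2.63, 1.76]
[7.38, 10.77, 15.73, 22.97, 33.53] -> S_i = 7.38*1.46^i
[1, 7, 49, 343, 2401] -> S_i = 1*7^i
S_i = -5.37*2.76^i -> [-5.37, -14.82, -40.91, -112.9, -311.61]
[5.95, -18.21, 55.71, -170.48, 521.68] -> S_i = 5.95*(-3.06)^i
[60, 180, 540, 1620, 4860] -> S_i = 60*3^i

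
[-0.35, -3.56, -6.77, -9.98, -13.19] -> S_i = -0.35 + -3.21*i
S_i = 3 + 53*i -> [3, 56, 109, 162, 215]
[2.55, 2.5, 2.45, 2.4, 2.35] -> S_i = 2.55*0.98^i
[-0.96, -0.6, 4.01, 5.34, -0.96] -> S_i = Random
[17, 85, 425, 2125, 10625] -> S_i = 17*5^i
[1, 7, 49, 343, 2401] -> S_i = 1*7^i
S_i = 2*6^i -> [2, 12, 72, 432, 2592]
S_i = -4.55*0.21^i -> [-4.55, -0.96, -0.2, -0.04, -0.01]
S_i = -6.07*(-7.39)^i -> [-6.07, 44.86, -331.5, 2449.75, -18103.66]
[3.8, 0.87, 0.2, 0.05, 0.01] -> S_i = 3.80*0.23^i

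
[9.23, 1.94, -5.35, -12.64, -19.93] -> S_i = 9.23 + -7.29*i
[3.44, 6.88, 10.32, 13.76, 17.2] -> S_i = 3.44 + 3.44*i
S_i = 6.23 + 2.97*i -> [6.23, 9.2, 12.17, 15.14, 18.11]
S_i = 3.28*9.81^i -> [3.28, 32.18, 315.65, 3096.57, 30377.35]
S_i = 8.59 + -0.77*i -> [8.59, 7.82, 7.05, 6.28, 5.51]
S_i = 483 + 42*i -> [483, 525, 567, 609, 651]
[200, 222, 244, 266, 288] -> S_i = 200 + 22*i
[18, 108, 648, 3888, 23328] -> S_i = 18*6^i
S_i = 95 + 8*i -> [95, 103, 111, 119, 127]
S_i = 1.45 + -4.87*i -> [1.45, -3.42, -8.29, -13.16, -18.03]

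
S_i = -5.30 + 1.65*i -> [-5.3, -3.65, -2.0, -0.35, 1.3]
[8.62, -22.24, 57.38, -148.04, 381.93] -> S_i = 8.62*(-2.58)^i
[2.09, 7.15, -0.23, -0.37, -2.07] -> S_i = Random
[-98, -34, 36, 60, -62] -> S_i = Random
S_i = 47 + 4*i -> [47, 51, 55, 59, 63]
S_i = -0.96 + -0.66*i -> [-0.96, -1.62, -2.28, -2.94, -3.6]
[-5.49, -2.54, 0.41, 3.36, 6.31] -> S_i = -5.49 + 2.95*i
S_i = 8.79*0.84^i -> [8.79, 7.38, 6.2, 5.21, 4.38]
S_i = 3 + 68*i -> [3, 71, 139, 207, 275]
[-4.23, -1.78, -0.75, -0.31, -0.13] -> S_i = -4.23*0.42^i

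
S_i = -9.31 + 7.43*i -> [-9.31, -1.88, 5.55, 12.98, 20.41]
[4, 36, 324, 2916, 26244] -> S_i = 4*9^i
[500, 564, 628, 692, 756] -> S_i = 500 + 64*i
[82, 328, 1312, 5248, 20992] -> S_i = 82*4^i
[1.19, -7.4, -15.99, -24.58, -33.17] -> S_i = 1.19 + -8.59*i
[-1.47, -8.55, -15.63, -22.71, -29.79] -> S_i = -1.47 + -7.08*i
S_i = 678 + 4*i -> [678, 682, 686, 690, 694]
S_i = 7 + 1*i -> [7, 8, 9, 10, 11]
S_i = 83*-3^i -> [83, -249, 747, -2241, 6723]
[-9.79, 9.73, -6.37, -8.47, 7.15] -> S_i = Random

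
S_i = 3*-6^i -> [3, -18, 108, -648, 3888]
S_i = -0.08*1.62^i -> [-0.08, -0.13, -0.21, -0.34, -0.55]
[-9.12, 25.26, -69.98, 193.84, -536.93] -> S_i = -9.12*(-2.77)^i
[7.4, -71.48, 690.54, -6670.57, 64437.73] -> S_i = 7.40*(-9.66)^i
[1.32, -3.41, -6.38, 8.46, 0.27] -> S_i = Random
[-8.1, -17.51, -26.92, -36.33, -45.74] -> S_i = -8.10 + -9.41*i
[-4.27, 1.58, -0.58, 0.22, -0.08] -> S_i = -4.27*(-0.37)^i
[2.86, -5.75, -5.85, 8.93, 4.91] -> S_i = Random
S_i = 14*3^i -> [14, 42, 126, 378, 1134]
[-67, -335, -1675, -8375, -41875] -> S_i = -67*5^i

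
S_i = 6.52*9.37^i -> [6.52, 61.09, 572.44, 5363.72, 50258.09]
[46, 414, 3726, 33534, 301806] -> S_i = 46*9^i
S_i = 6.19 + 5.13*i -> [6.19, 11.32, 16.45, 21.58, 26.71]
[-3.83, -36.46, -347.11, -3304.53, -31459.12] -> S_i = -3.83*9.52^i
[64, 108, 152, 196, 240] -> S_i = 64 + 44*i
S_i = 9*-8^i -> [9, -72, 576, -4608, 36864]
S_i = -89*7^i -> [-89, -623, -4361, -30527, -213689]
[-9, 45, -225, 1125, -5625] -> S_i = -9*-5^i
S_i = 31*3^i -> [31, 93, 279, 837, 2511]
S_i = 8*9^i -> [8, 72, 648, 5832, 52488]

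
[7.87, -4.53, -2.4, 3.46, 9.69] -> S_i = Random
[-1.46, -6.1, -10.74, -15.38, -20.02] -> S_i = -1.46 + -4.64*i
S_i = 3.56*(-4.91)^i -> [3.56, -17.48, 85.82, -421.4, 2069.07]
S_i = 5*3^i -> [5, 15, 45, 135, 405]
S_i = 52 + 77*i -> [52, 129, 206, 283, 360]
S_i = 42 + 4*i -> [42, 46, 50, 54, 58]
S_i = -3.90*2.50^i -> [-3.9, -9.75, -24.38, -60.94, -152.34]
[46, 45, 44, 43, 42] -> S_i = 46 + -1*i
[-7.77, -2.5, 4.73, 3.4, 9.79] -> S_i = Random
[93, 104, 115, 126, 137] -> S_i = 93 + 11*i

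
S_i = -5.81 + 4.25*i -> [-5.81, -1.56, 2.69, 6.94, 11.19]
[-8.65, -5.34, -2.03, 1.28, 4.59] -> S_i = -8.65 + 3.31*i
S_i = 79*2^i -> [79, 158, 316, 632, 1264]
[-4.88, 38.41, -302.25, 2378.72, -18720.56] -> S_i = -4.88*(-7.87)^i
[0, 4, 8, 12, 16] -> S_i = 0 + 4*i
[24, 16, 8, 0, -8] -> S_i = 24 + -8*i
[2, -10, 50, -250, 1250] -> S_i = 2*-5^i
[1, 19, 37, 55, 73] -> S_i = 1 + 18*i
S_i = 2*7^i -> [2, 14, 98, 686, 4802]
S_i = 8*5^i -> [8, 40, 200, 1000, 5000]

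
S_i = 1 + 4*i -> [1, 5, 9, 13, 17]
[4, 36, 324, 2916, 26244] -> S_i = 4*9^i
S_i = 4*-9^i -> [4, -36, 324, -2916, 26244]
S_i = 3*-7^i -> [3, -21, 147, -1029, 7203]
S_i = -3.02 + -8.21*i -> [-3.02, -11.23, -19.44, -27.65, -35.86]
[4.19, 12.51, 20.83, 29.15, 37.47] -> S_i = 4.19 + 8.32*i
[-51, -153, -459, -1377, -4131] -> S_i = -51*3^i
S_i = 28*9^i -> [28, 252, 2268, 20412, 183708]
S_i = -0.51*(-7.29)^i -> [-0.51, 3.72, -27.1, 197.58, -1440.39]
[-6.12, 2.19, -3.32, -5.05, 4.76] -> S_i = Random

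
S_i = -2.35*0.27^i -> [-2.35, -0.63, -0.17, -0.05, -0.01]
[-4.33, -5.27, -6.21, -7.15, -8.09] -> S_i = -4.33 + -0.94*i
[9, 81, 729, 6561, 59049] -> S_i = 9*9^i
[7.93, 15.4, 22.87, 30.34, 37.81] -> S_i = 7.93 + 7.47*i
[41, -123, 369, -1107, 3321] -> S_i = 41*-3^i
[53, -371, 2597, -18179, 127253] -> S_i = 53*-7^i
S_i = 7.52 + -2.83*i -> [7.52, 4.69, 1.86, -0.97, -3.8]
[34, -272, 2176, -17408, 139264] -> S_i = 34*-8^i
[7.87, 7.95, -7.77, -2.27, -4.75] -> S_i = Random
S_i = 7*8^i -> [7, 56, 448, 3584, 28672]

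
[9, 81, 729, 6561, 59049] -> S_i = 9*9^i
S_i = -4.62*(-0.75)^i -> [-4.62, 3.46, -2.6, 1.95, -1.46]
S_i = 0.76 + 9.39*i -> [0.76, 10.15, 19.54, 28.93, 38.32]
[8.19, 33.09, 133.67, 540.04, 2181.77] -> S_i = 8.19*4.04^i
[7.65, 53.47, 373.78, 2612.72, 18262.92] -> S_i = 7.65*6.99^i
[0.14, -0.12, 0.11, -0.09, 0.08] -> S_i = 0.14*(-0.87)^i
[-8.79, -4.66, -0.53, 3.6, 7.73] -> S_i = -8.79 + 4.13*i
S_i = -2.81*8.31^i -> [-2.81, -23.35, -194.05, -1612.54, -13400.17]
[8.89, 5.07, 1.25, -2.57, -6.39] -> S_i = 8.89 + -3.82*i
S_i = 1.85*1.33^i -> [1.85, 2.46, 3.27, 4.35, 5.79]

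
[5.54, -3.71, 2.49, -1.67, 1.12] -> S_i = 5.54*(-0.67)^i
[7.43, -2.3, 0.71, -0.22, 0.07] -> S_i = 7.43*(-0.31)^i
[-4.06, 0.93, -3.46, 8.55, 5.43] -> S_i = Random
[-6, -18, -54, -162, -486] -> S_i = -6*3^i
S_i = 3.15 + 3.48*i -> [3.15, 6.63, 10.11, 13.59, 17.07]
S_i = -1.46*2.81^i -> [-1.46, -4.1, -11.53, -32.39, -91.03]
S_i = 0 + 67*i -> [0, 67, 134, 201, 268]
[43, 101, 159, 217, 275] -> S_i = 43 + 58*i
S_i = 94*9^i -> [94, 846, 7614, 68526, 616734]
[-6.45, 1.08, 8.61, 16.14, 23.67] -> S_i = -6.45 + 7.53*i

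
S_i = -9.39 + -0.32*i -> [-9.39, -9.71, -10.03, -10.35, -10.67]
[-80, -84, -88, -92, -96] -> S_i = -80 + -4*i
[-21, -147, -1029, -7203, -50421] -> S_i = -21*7^i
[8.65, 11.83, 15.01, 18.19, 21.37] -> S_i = 8.65 + 3.18*i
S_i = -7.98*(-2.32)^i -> [-7.98, 18.51, -42.95, 99.65, -231.18]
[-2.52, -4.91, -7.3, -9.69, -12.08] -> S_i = -2.52 + -2.39*i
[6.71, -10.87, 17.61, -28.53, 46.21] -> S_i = 6.71*(-1.62)^i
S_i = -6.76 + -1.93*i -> [-6.76, -8.69, -10.62, -12.55, -14.48]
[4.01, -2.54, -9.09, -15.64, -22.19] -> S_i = 4.01 + -6.55*i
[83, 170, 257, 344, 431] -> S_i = 83 + 87*i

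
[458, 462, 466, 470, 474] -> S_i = 458 + 4*i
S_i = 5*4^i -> [5, 20, 80, 320, 1280]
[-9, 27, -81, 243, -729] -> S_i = -9*-3^i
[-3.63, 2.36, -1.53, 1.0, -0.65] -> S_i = -3.63*(-0.65)^i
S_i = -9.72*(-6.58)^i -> [-9.72, 63.96, -420.84, 2769.13, -18220.9]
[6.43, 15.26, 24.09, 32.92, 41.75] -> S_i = 6.43 + 8.83*i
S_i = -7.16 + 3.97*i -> [-7.16, -3.19, 0.78, 4.75, 8.72]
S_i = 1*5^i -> [1, 5, 25, 125, 625]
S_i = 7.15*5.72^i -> [7.15, 40.9, 233.94, 1338.12, 7654.03]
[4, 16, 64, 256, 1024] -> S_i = 4*4^i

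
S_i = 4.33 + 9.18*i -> [4.33, 13.51, 22.69, 31.87, 41.05]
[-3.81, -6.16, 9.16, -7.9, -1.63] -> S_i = Random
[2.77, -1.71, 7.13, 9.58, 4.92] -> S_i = Random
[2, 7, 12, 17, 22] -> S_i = 2 + 5*i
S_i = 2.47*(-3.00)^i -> [2.47, -7.41, 22.23, -66.69, 200.07]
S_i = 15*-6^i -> [15, -90, 540, -3240, 19440]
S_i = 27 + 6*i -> [27, 33, 39, 45, 51]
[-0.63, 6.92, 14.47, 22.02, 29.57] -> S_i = -0.63 + 7.55*i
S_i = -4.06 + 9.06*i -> [-4.06, 5.0, 14.06, 23.12, 32.18]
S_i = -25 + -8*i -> [-25, -33, -41, -49, -57]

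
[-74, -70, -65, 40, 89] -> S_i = Random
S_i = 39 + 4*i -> [39, 43, 47, 51, 55]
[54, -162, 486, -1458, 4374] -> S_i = 54*-3^i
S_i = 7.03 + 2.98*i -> [7.03, 10.01, 12.99, 15.97, 18.95]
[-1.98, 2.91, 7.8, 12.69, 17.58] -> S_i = -1.98 + 4.89*i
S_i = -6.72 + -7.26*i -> [-6.72, -13.98, -21.24, -28.5, -35.76]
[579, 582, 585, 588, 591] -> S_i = 579 + 3*i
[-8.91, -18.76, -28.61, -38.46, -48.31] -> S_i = -8.91 + -9.85*i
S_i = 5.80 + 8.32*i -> [5.8, 14.12, 22.44, 30.76, 39.08]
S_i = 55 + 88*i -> [55, 143, 231, 319, 407]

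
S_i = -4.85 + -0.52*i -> [-4.85, -5.37, -5.89, -6.41, -6.93]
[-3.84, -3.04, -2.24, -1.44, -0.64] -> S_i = -3.84 + 0.80*i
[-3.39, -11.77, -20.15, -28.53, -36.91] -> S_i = -3.39 + -8.38*i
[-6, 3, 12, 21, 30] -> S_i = -6 + 9*i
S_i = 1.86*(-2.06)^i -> [1.86, -3.83, 7.89, -16.26, 33.5]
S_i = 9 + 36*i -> [9, 45, 81, 117, 153]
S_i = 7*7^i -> [7, 49, 343, 2401, 16807]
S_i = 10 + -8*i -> [10, 2, -6, -14, -22]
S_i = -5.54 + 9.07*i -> [-5.54, 3.53, 12.6, 21.67, 30.74]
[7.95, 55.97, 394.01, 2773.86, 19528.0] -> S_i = 7.95*7.04^i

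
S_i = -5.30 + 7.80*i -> [-5.3, 2.5, 10.3, 18.1, 25.9]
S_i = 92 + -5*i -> [92, 87, 82, 77, 72]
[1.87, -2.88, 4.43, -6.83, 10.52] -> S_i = 1.87*(-1.54)^i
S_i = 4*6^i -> [4, 24, 144, 864, 5184]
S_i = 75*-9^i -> [75, -675, 6075, -54675, 492075]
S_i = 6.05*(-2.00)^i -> [6.05, -12.1, 24.2, -48.4, 96.8]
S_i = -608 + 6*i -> [-608, -602, -596, -590, -584]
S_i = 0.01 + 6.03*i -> [0.01, 6.04, 12.07, 18.1, 24.13]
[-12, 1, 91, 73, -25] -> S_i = Random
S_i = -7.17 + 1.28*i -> [-7.17, -5.89, -4.61, -3.33, -2.05]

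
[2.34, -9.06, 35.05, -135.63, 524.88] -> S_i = 2.34*(-3.87)^i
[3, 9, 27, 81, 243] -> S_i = 3*3^i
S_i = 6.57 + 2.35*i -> [6.57, 8.92, 11.27, 13.62, 15.97]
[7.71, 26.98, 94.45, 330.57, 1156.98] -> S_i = 7.71*3.50^i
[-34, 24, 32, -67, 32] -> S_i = Random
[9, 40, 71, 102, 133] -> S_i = 9 + 31*i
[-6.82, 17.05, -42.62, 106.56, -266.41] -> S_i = -6.82*(-2.50)^i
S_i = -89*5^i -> [-89, -445, -2225, -11125, -55625]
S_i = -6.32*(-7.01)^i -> [-6.32, 44.3, -310.57, 2177.06, -15261.22]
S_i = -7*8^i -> [-7, -56, -448, -3584, -28672]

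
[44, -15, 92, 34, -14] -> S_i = Random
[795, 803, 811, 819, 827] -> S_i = 795 + 8*i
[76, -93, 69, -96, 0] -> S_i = Random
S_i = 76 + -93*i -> [76, -17, -110, -203, -296]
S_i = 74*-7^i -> [74, -518, 3626, -25382, 177674]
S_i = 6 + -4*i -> [6, 2, -2, -6, -10]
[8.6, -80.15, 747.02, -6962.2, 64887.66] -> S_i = 8.60*(-9.32)^i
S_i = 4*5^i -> [4, 20, 100, 500, 2500]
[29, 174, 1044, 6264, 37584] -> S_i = 29*6^i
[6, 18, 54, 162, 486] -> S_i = 6*3^i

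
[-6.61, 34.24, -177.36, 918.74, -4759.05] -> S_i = -6.61*(-5.18)^i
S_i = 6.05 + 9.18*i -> [6.05, 15.23, 24.41, 33.59, 42.77]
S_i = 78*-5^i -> [78, -390, 1950, -9750, 48750]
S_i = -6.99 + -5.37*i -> [-6.99, -12.36, -17.73, -23.1, -28.47]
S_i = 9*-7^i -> [9, -63, 441, -3087, 21609]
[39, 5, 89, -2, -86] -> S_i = Random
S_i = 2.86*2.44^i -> [2.86, 6.98, 17.03, 41.55, 101.37]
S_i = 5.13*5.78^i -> [5.13, 29.65, 171.39, 990.61, 5725.7]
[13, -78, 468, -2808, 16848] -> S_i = 13*-6^i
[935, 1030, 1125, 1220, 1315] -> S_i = 935 + 95*i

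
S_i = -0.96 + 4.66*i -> [-0.96, 3.7, 8.36, 13.02, 17.68]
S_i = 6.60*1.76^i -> [6.6, 11.62, 20.44, 35.98, 63.33]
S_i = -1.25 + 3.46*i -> [-1.25, 2.21, 5.67, 9.13, 12.59]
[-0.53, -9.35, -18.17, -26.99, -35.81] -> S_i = -0.53 + -8.82*i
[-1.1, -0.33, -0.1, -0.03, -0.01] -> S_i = -1.10*0.30^i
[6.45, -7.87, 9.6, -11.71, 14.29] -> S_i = 6.45*(-1.22)^i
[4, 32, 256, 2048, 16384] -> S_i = 4*8^i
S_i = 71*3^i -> [71, 213, 639, 1917, 5751]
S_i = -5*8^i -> [-5, -40, -320, -2560, -20480]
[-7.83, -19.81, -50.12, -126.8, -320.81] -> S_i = -7.83*2.53^i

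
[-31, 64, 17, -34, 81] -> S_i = Random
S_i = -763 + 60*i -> [-763, -703, -643, -583, -523]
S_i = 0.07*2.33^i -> [0.07, 0.16, 0.38, 0.89, 2.06]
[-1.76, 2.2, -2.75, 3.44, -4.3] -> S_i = -1.76*(-1.25)^i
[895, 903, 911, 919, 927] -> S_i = 895 + 8*i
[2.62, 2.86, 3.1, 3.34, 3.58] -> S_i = 2.62 + 0.24*i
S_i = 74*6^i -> [74, 444, 2664, 15984, 95904]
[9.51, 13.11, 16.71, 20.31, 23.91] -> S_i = 9.51 + 3.60*i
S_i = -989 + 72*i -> [-989, -917, -845, -773, -701]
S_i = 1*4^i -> [1, 4, 16, 64, 256]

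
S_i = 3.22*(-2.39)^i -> [3.22, -7.7, 18.39, -43.96, 105.06]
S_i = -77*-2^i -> [-77, 154, -308, 616, -1232]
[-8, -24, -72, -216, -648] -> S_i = -8*3^i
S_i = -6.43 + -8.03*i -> [-6.43, -14.46, -22.49, -30.52, -38.55]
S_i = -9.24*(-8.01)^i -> [-9.24, 74.01, -592.84, 4748.64, -38036.63]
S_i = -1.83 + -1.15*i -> [-1.83, -2.98, -4.13, -5.28, -6.43]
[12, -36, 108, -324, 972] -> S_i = 12*-3^i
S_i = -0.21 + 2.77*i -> [-0.21, 2.56, 5.33, 8.1, 10.87]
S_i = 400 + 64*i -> [400, 464, 528, 592, 656]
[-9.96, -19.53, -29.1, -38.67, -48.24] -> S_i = -9.96 + -9.57*i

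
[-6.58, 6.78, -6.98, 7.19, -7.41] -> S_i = -6.58*(-1.03)^i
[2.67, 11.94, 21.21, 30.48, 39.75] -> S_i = 2.67 + 9.27*i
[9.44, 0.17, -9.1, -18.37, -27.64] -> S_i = 9.44 + -9.27*i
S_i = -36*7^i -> [-36, -252, -1764, -12348, -86436]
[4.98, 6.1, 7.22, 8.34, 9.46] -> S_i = 4.98 + 1.12*i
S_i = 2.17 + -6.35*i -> [2.17, -4.18, -10.53, -16.88, -23.23]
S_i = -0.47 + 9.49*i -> [-0.47, 9.02, 18.51, 28.0, 37.49]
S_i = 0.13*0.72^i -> [0.13, 0.09, 0.07, 0.05, 0.03]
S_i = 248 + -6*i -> [248, 242, 236, 230, 224]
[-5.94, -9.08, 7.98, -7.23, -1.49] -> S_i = Random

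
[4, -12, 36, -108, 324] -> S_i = 4*-3^i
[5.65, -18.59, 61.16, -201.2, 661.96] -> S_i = 5.65*(-3.29)^i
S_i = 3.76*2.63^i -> [3.76, 9.89, 26.01, 68.4, 179.89]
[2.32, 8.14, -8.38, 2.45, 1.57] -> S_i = Random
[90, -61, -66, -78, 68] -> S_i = Random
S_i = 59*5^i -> [59, 295, 1475, 7375, 36875]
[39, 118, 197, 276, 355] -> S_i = 39 + 79*i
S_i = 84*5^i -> [84, 420, 2100, 10500, 52500]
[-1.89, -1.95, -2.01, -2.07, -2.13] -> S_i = -1.89*1.03^i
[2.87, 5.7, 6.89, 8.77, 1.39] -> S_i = Random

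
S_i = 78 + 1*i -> [78, 79, 80, 81, 82]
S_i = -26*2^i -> [-26, -52, -104, -208, -416]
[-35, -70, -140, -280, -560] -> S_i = -35*2^i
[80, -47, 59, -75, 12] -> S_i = Random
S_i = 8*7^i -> [8, 56, 392, 2744, 19208]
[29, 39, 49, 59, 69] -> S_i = 29 + 10*i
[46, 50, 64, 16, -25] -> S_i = Random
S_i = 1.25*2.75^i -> [1.25, 3.44, 9.45, 26.0, 71.49]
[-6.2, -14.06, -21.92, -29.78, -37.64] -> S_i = -6.20 + -7.86*i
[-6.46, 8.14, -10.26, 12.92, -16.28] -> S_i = -6.46*(-1.26)^i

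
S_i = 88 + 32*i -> [88, 120, 152, 184, 216]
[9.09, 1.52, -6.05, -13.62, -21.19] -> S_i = 9.09 + -7.57*i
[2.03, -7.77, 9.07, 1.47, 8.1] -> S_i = Random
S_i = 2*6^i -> [2, 12, 72, 432, 2592]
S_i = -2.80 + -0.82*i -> [-2.8, -3.62, -4.44, -5.26, -6.08]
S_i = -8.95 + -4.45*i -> [-8.95, -13.4, -17.85, -22.3, -26.75]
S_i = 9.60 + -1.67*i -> [9.6, 7.93, 6.26, 4.59, 2.92]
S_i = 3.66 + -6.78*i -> [3.66, -3.12, -9.9, -16.68, -23.46]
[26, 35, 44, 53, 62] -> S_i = 26 + 9*i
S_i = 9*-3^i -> [9, -27, 81, -243, 729]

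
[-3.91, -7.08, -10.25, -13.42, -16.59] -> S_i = -3.91 + -3.17*i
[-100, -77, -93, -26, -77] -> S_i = Random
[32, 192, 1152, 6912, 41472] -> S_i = 32*6^i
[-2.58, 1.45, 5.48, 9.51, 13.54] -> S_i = -2.58 + 4.03*i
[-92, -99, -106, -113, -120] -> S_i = -92 + -7*i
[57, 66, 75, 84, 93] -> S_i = 57 + 9*i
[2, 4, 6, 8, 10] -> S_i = 2 + 2*i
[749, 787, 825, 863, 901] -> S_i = 749 + 38*i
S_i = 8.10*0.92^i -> [8.1, 7.45, 6.86, 6.31, 5.8]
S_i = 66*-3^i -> [66, -198, 594, -1782, 5346]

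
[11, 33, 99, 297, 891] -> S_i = 11*3^i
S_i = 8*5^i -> [8, 40, 200, 1000, 5000]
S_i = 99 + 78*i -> [99, 177, 255, 333, 411]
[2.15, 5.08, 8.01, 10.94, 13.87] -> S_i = 2.15 + 2.93*i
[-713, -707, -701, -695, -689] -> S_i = -713 + 6*i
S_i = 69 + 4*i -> [69, 73, 77, 81, 85]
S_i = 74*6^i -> [74, 444, 2664, 15984, 95904]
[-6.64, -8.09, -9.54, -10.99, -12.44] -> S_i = -6.64 + -1.45*i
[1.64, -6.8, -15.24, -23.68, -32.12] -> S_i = 1.64 + -8.44*i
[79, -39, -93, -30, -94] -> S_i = Random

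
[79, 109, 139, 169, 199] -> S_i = 79 + 30*i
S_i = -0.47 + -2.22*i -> [-0.47, -2.69, -4.91, -7.13, -9.35]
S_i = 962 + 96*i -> [962, 1058, 1154, 1250, 1346]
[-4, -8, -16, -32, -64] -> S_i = -4*2^i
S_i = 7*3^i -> [7, 21, 63, 189, 567]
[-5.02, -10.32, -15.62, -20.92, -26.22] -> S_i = -5.02 + -5.30*i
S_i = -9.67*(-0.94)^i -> [-9.67, 9.09, -8.54, 8.03, -7.55]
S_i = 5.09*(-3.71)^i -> [5.09, -18.88, 70.06, -259.92, 964.3]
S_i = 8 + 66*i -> [8, 74, 140, 206, 272]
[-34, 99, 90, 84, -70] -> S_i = Random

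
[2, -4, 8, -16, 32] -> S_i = 2*-2^i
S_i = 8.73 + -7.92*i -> [8.73, 0.81, -7.11, -15.03, -22.95]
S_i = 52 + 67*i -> [52, 119, 186, 253, 320]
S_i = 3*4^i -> [3, 12, 48, 192, 768]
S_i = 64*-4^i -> [64, -256, 1024, -4096, 16384]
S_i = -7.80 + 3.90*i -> [-7.8, -3.9, 0.0, 3.9, 7.8]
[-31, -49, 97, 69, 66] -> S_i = Random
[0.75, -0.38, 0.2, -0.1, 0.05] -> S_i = 0.75*(-0.51)^i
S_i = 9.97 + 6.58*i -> [9.97, 16.55, 23.13, 29.71, 36.29]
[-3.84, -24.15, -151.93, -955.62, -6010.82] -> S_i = -3.84*6.29^i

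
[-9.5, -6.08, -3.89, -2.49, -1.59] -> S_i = -9.50*0.64^i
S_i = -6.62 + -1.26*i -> [-6.62, -7.88, -9.14, -10.4, -11.66]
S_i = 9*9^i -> [9, 81, 729, 6561, 59049]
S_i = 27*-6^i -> [27, -162, 972, -5832, 34992]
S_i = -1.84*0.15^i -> [-1.84, -0.28, -0.04, -0.01, -0.0]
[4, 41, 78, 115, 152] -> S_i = 4 + 37*i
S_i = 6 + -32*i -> [6, -26, -58, -90, -122]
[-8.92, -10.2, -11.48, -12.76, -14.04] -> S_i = -8.92 + -1.28*i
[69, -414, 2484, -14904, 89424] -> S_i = 69*-6^i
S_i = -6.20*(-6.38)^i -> [-6.2, 39.56, -252.37, 1610.1, -10272.46]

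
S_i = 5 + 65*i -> [5, 70, 135, 200, 265]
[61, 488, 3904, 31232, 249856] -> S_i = 61*8^i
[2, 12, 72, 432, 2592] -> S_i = 2*6^i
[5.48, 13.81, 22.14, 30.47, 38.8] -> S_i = 5.48 + 8.33*i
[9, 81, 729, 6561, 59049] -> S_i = 9*9^i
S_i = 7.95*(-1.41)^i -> [7.95, -11.21, 15.81, -22.29, 31.42]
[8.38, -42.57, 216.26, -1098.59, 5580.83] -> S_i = 8.38*(-5.08)^i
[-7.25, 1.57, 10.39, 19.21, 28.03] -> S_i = -7.25 + 8.82*i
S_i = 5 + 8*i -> [5, 13, 21, 29, 37]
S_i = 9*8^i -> [9, 72, 576, 4608, 36864]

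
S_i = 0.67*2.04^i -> [0.67, 1.37, 2.79, 5.69, 11.6]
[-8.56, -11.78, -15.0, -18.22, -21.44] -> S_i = -8.56 + -3.22*i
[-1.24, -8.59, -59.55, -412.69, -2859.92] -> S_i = -1.24*6.93^i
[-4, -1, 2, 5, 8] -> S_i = -4 + 3*i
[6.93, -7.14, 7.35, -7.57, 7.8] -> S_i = 6.93*(-1.03)^i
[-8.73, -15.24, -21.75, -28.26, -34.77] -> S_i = -8.73 + -6.51*i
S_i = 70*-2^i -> [70, -140, 280, -560, 1120]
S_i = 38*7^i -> [38, 266, 1862, 13034, 91238]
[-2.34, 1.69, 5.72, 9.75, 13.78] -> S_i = -2.34 + 4.03*i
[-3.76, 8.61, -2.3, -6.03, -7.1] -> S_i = Random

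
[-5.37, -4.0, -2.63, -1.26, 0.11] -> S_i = -5.37 + 1.37*i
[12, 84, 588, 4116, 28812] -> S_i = 12*7^i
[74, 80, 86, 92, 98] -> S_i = 74 + 6*i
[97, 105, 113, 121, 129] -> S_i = 97 + 8*i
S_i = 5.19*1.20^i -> [5.19, 6.23, 7.47, 8.97, 10.76]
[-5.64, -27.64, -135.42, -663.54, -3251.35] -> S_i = -5.64*4.90^i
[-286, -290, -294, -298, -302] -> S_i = -286 + -4*i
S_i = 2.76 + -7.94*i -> [2.76, -5.18, -13.12, -21.06, -29.0]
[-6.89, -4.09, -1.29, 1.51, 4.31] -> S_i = -6.89 + 2.80*i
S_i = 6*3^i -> [6, 18, 54, 162, 486]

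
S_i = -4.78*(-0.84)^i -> [-4.78, 4.02, -3.37, 2.83, -2.38]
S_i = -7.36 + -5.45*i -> [-7.36, -12.81, -18.26, -23.71, -29.16]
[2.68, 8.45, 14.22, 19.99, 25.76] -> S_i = 2.68 + 5.77*i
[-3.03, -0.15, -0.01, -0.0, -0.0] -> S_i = -3.03*0.05^i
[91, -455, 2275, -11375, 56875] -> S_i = 91*-5^i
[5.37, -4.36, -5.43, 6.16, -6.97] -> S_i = Random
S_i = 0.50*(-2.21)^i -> [0.5, -1.1, 2.44, -5.4, 11.93]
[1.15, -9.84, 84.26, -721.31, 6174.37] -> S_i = 1.15*(-8.56)^i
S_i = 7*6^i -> [7, 42, 252, 1512, 9072]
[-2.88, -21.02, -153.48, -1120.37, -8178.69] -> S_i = -2.88*7.30^i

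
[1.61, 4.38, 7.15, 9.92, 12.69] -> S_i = 1.61 + 2.77*i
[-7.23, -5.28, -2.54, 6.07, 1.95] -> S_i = Random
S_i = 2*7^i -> [2, 14, 98, 686, 4802]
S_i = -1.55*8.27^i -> [-1.55, -12.82, -106.01, -876.69, -7250.26]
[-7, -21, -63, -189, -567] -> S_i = -7*3^i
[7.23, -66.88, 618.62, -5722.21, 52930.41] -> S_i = 7.23*(-9.25)^i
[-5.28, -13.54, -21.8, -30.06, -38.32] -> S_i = -5.28 + -8.26*i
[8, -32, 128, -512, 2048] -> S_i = 8*-4^i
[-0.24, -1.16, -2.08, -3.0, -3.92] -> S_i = -0.24 + -0.92*i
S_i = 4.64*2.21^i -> [4.64, 10.25, 22.66, 50.08, 110.68]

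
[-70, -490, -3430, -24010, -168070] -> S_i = -70*7^i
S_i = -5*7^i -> [-5, -35, -245, -1715, -12005]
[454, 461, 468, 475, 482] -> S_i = 454 + 7*i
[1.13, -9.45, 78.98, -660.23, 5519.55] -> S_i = 1.13*(-8.36)^i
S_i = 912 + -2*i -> [912, 910, 908, 906, 904]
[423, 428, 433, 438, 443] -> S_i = 423 + 5*i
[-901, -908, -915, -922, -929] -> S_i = -901 + -7*i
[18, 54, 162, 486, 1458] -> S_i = 18*3^i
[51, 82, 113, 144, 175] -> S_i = 51 + 31*i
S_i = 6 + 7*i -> [6, 13, 20, 27, 34]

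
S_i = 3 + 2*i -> [3, 5, 7, 9, 11]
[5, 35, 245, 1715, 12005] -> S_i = 5*7^i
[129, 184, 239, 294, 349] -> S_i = 129 + 55*i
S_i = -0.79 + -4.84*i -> [-0.79, -5.63, -10.47, -15.31, -20.15]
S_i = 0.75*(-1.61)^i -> [0.75, -1.21, 1.94, -3.13, 5.04]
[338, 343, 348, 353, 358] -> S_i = 338 + 5*i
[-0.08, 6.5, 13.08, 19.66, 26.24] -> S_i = -0.08 + 6.58*i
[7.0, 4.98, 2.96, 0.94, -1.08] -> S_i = 7.00 + -2.02*i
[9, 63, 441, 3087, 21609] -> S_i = 9*7^i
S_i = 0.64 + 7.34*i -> [0.64, 7.98, 15.32, 22.66, 30.0]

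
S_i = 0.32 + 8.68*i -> [0.32, 9.0, 17.68, 26.36, 35.04]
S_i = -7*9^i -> [-7, -63, -567, -5103, -45927]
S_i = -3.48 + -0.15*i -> [-3.48, -3.63, -3.78, -3.93, -4.08]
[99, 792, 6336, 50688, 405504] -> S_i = 99*8^i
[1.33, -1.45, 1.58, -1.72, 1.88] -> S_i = 1.33*(-1.09)^i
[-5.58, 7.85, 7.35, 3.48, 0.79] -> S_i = Random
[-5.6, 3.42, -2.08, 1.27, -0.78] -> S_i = -5.60*(-0.61)^i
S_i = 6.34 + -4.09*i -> [6.34, 2.25, -1.84, -5.93, -10.02]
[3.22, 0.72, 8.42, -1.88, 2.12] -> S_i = Random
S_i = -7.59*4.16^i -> [-7.59, -31.57, -131.35, -546.41, -2273.08]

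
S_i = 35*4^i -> [35, 140, 560, 2240, 8960]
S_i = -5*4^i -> [-5, -20, -80, -320, -1280]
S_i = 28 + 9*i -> [28, 37, 46, 55, 64]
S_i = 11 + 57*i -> [11, 68, 125, 182, 239]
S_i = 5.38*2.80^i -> [5.38, 15.06, 42.18, 118.1, 330.68]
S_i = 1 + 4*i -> [1, 5, 9, 13, 17]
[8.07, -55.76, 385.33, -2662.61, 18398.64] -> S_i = 8.07*(-6.91)^i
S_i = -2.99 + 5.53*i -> [-2.99, 2.54, 8.07, 13.6, 19.13]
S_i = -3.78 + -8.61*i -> [-3.78, -12.39, -21.0, -29.61, -38.22]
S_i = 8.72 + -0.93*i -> [8.72, 7.79, 6.86, 5.93, 5.0]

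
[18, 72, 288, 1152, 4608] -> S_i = 18*4^i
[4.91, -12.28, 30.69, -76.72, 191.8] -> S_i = 4.91*(-2.50)^i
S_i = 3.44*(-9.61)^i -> [3.44, -33.06, 317.69, -3053.01, 29339.45]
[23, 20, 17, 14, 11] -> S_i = 23 + -3*i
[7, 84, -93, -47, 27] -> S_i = Random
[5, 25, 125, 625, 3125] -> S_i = 5*5^i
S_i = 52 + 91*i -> [52, 143, 234, 325, 416]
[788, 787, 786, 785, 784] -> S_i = 788 + -1*i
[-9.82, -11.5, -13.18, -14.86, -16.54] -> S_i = -9.82 + -1.68*i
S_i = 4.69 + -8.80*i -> [4.69, -4.11, -12.91, -21.71, -30.51]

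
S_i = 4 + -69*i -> [4, -65, -134, -203, -272]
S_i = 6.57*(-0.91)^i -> [6.57, -5.98, 5.44, -4.95, 4.51]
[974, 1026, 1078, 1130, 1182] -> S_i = 974 + 52*i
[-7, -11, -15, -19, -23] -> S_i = -7 + -4*i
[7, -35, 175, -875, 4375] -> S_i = 7*-5^i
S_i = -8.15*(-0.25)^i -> [-8.15, 2.04, -0.51, 0.13, -0.03]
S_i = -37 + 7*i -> [-37, -30, -23, -16, -9]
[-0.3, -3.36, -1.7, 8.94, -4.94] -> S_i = Random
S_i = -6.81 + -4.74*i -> [-6.81, -11.55, -16.29, -21.03, -25.77]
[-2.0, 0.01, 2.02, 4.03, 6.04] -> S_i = -2.00 + 2.01*i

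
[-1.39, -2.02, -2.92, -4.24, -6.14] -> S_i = -1.39*1.45^i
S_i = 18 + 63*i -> [18, 81, 144, 207, 270]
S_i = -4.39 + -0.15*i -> [-4.39, -4.54, -4.69, -4.84, -4.99]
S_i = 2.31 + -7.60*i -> [2.31, -5.29, -12.89, -20.49, -28.09]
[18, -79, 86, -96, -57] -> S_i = Random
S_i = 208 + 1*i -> [208, 209, 210, 211, 212]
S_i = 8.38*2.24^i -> [8.38, 18.77, 42.05, 94.19, 210.98]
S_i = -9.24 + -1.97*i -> [-9.24, -11.21, -13.18, -15.15, -17.12]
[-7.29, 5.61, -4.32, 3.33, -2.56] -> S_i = -7.29*(-0.77)^i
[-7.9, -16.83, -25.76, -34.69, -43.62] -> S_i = -7.90 + -8.93*i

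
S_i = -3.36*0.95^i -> [-3.36, -3.19, -3.03, -2.88, -2.74]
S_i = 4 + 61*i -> [4, 65, 126, 187, 248]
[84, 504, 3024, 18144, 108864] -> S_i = 84*6^i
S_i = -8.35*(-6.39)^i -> [-8.35, 53.36, -340.95, 2178.66, -13921.62]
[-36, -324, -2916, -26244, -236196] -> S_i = -36*9^i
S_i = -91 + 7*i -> [-91, -84, -77, -70, -63]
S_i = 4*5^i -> [4, 20, 100, 500, 2500]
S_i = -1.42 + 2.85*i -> [-1.42, 1.43, 4.28, 7.13, 9.98]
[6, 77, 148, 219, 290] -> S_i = 6 + 71*i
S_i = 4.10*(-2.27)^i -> [4.1, -9.31, 21.13, -47.96, 108.86]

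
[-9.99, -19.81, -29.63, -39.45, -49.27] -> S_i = -9.99 + -9.82*i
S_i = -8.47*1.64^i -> [-8.47, -13.89, -22.78, -37.36, -61.27]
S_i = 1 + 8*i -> [1, 9, 17, 25, 33]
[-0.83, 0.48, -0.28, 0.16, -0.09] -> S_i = -0.83*(-0.58)^i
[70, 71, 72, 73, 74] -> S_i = 70 + 1*i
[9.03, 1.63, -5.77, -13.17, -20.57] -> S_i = 9.03 + -7.40*i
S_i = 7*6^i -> [7, 42, 252, 1512, 9072]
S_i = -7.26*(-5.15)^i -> [-7.26, 37.39, -192.55, 991.65, -5107.0]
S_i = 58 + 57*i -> [58, 115, 172, 229, 286]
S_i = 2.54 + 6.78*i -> [2.54, 9.32, 16.1, 22.88, 29.66]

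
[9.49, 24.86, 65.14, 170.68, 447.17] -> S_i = 9.49*2.62^i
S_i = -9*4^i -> [-9, -36, -144, -576, -2304]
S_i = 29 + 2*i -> [29, 31, 33, 35, 37]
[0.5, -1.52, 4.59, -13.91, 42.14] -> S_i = 0.50*(-3.03)^i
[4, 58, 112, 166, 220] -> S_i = 4 + 54*i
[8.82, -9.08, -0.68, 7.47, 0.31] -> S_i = Random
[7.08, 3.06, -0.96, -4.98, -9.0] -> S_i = 7.08 + -4.02*i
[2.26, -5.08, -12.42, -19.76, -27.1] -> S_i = 2.26 + -7.34*i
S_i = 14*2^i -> [14, 28, 56, 112, 224]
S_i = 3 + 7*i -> [3, 10, 17, 24, 31]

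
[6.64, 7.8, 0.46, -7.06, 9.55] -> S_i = Random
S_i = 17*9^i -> [17, 153, 1377, 12393, 111537]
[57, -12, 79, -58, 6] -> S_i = Random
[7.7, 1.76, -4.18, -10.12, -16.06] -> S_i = 7.70 + -5.94*i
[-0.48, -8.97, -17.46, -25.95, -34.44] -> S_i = -0.48 + -8.49*i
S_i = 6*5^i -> [6, 30, 150, 750, 3750]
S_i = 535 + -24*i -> [535, 511, 487, 463, 439]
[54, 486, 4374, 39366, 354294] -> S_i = 54*9^i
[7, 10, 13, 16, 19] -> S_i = 7 + 3*i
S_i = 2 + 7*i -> [2, 9, 16, 23, 30]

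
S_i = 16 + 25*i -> [16, 41, 66, 91, 116]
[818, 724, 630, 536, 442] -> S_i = 818 + -94*i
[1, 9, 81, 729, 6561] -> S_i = 1*9^i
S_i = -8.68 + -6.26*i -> [-8.68, -14.94, -21.2, -27.46, -33.72]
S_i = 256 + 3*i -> [256, 259, 262, 265, 268]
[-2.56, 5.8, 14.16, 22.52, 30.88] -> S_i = -2.56 + 8.36*i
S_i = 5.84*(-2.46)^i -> [5.84, -14.37, 35.34, -86.94, 213.87]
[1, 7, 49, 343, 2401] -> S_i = 1*7^i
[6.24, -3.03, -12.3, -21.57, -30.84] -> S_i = 6.24 + -9.27*i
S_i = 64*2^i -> [64, 128, 256, 512, 1024]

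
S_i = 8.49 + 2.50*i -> [8.49, 10.99, 13.49, 15.99, 18.49]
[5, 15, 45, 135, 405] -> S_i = 5*3^i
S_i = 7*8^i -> [7, 56, 448, 3584, 28672]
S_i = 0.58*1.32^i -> [0.58, 0.77, 1.01, 1.33, 1.76]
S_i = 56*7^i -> [56, 392, 2744, 19208, 134456]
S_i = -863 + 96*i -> [-863, -767, -671, -575, -479]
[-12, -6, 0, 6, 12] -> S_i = -12 + 6*i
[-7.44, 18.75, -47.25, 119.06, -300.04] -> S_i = -7.44*(-2.52)^i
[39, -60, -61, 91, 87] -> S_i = Random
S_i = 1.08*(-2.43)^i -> [1.08, -2.62, 6.38, -15.5, 37.66]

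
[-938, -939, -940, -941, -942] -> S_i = -938 + -1*i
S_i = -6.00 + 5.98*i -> [-6.0, -0.02, 5.96, 11.94, 17.92]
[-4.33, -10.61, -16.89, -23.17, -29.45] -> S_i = -4.33 + -6.28*i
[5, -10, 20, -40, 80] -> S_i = 5*-2^i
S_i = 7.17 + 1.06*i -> [7.17, 8.23, 9.29, 10.35, 11.41]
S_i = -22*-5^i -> [-22, 110, -550, 2750, -13750]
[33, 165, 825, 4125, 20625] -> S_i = 33*5^i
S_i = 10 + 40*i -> [10, 50, 90, 130, 170]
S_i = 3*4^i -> [3, 12, 48, 192, 768]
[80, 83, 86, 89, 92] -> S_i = 80 + 3*i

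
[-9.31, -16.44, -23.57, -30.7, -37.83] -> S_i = -9.31 + -7.13*i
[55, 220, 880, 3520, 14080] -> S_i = 55*4^i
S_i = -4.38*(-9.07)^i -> [-4.38, 39.73, -360.32, 3268.1, -29641.71]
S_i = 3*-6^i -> [3, -18, 108, -648, 3888]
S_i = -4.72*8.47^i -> [-4.72, -39.98, -338.62, -2868.09, -24292.69]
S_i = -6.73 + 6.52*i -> [-6.73, -0.21, 6.31, 12.83, 19.35]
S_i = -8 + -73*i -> [-8, -81, -154, -227, -300]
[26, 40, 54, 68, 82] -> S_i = 26 + 14*i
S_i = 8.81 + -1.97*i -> [8.81, 6.84, 4.87, 2.9, 0.93]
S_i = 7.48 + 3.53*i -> [7.48, 11.01, 14.54, 18.07, 21.6]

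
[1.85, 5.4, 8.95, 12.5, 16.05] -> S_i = 1.85 + 3.55*i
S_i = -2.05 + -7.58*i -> [-2.05, -9.63, -17.21, -24.79, -32.37]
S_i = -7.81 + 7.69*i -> [-7.81, -0.12, 7.57, 15.26, 22.95]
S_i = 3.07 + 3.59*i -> [3.07, 6.66, 10.25, 13.84, 17.43]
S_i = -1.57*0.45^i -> [-1.57, -0.71, -0.32, -0.14, -0.06]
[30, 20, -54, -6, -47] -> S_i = Random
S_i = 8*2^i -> [8, 16, 32, 64, 128]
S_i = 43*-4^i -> [43, -172, 688, -2752, 11008]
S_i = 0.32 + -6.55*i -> [0.32, -6.23, -12.78, -19.33, -25.88]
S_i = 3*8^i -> [3, 24, 192, 1536, 12288]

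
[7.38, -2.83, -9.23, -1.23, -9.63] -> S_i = Random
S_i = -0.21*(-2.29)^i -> [-0.21, 0.48, -1.1, 2.52, -5.78]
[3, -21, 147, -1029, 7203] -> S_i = 3*-7^i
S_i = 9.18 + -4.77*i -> [9.18, 4.41, -0.36, -5.13, -9.9]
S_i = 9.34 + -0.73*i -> [9.34, 8.61, 7.88, 7.15, 6.42]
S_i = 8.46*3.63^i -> [8.46, 30.71, 111.48, 404.66, 1468.92]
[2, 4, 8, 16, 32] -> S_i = 2*2^i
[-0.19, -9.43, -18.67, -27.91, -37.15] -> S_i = -0.19 + -9.24*i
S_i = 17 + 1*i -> [17, 18, 19, 20, 21]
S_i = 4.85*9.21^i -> [4.85, 44.67, 411.4, 3788.97, 34896.37]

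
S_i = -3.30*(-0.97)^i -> [-3.3, 3.2, -3.1, 3.01, -2.92]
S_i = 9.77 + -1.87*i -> [9.77, 7.9, 6.03, 4.16, 2.29]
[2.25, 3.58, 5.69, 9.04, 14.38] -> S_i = 2.25*1.59^i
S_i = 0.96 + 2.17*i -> [0.96, 3.13, 5.3, 7.47, 9.64]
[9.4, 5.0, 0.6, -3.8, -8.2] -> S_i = 9.40 + -4.40*i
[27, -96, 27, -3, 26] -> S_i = Random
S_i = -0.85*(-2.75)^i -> [-0.85, 2.34, -6.43, 17.68, -48.61]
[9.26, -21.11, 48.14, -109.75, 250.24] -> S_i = 9.26*(-2.28)^i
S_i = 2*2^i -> [2, 4, 8, 16, 32]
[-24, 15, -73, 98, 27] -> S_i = Random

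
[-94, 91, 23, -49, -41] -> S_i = Random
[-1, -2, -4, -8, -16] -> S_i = -1*2^i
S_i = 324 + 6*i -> [324, 330, 336, 342, 348]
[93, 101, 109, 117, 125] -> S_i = 93 + 8*i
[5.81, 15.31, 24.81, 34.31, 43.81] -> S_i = 5.81 + 9.50*i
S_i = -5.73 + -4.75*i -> [-5.73, -10.48, -15.23, -19.98, -24.73]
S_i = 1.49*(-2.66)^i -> [1.49, -3.96, 10.54, -28.04, 74.6]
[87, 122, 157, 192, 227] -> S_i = 87 + 35*i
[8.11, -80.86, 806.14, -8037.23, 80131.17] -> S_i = 8.11*(-9.97)^i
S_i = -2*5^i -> [-2, -10, -50, -250, -1250]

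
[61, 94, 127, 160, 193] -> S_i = 61 + 33*i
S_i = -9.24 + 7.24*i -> [-9.24, -2.0, 5.24, 12.48, 19.72]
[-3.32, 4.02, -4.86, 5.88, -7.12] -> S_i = -3.32*(-1.21)^i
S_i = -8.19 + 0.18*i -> [-8.19, -8.01, -7.83, -7.65, -7.47]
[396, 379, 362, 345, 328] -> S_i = 396 + -17*i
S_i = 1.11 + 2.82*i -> [1.11, 3.93, 6.75, 9.57, 12.39]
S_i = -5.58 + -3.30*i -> [-5.58, -8.88, -12.18, -15.48, -18.78]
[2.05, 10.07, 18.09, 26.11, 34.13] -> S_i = 2.05 + 8.02*i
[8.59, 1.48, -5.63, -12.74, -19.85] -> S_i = 8.59 + -7.11*i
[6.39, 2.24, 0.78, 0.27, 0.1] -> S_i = 6.39*0.35^i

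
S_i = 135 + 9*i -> [135, 144, 153, 162, 171]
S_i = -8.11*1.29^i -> [-8.11, -10.46, -13.5, -17.41, -22.46]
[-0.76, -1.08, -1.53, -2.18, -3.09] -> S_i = -0.76*1.42^i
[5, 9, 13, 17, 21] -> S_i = 5 + 4*i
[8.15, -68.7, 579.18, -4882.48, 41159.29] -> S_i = 8.15*(-8.43)^i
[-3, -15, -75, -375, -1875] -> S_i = -3*5^i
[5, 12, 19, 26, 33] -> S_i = 5 + 7*i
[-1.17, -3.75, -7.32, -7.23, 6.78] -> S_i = Random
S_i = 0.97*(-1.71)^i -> [0.97, -1.66, 2.84, -4.85, 8.29]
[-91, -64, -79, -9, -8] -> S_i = Random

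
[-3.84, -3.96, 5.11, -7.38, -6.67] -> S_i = Random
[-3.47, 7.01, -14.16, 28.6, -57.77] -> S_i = -3.47*(-2.02)^i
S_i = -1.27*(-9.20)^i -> [-1.27, 11.68, -107.49, 988.93, -9098.19]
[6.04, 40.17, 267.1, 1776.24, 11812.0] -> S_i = 6.04*6.65^i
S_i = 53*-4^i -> [53, -212, 848, -3392, 13568]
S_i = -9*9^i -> [-9, -81, -729, -6561, -59049]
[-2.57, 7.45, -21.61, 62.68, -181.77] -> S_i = -2.57*(-2.90)^i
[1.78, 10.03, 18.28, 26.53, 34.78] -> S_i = 1.78 + 8.25*i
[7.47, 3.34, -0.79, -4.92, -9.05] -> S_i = 7.47 + -4.13*i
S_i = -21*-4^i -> [-21, 84, -336, 1344, -5376]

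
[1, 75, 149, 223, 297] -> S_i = 1 + 74*i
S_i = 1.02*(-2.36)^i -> [1.02, -2.41, 5.68, -13.41, 31.64]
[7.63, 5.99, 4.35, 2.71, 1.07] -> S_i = 7.63 + -1.64*i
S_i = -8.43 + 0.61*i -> [-8.43, -7.82, -7.21, -6.6, -5.99]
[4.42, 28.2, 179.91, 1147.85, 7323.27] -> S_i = 4.42*6.38^i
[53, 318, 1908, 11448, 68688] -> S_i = 53*6^i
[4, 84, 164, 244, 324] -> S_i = 4 + 80*i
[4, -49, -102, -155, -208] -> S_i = 4 + -53*i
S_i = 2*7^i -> [2, 14, 98, 686, 4802]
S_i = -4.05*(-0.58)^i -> [-4.05, 2.35, -1.36, 0.79, -0.46]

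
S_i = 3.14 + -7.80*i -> [3.14, -4.66, -12.46, -20.26, -28.06]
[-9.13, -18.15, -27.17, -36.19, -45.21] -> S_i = -9.13 + -9.02*i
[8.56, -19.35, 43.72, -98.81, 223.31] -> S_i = 8.56*(-2.26)^i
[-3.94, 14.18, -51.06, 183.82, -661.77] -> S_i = -3.94*(-3.60)^i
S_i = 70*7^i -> [70, 490, 3430, 24010, 168070]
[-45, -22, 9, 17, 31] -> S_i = Random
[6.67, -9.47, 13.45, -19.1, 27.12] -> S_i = 6.67*(-1.42)^i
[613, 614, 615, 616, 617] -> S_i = 613 + 1*i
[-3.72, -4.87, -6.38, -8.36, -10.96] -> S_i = -3.72*1.31^i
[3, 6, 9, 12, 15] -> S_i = 3 + 3*i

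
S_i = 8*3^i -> [8, 24, 72, 216, 648]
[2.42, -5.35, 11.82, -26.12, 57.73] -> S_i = 2.42*(-2.21)^i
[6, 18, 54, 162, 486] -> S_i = 6*3^i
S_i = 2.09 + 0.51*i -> [2.09, 2.6, 3.11, 3.62, 4.13]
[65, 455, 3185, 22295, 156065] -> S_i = 65*7^i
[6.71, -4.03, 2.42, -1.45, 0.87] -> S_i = 6.71*(-0.60)^i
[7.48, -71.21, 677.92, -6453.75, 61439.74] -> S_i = 7.48*(-9.52)^i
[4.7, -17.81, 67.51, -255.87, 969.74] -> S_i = 4.70*(-3.79)^i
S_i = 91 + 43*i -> [91, 134, 177, 220, 263]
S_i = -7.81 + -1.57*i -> [-7.81, -9.38, -10.95, -12.52, -14.09]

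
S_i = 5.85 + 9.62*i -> [5.85, 15.47, 25.09, 34.71, 44.33]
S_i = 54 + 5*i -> [54, 59, 64, 69, 74]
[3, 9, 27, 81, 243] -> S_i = 3*3^i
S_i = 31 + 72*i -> [31, 103, 175, 247, 319]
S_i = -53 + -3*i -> [-53, -56, -59, -62, -65]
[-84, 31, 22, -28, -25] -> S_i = Random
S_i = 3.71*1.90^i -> [3.71, 7.05, 13.39, 25.45, 48.35]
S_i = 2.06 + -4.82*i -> [2.06, -2.76, -7.58, -12.4, -17.22]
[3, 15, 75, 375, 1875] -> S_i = 3*5^i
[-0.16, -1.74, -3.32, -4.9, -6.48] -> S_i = -0.16 + -1.58*i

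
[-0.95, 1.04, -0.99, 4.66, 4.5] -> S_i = Random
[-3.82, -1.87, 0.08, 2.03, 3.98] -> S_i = -3.82 + 1.95*i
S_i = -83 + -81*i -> [-83, -164, -245, -326, -407]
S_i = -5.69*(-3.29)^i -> [-5.69, 18.72, -61.59, 202.63, -666.65]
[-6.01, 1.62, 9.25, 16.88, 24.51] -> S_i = -6.01 + 7.63*i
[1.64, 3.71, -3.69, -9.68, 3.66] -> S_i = Random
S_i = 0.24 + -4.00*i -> [0.24, -3.76, -7.76, -11.76, -15.76]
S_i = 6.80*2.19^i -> [6.8, 14.89, 32.61, 71.42, 156.42]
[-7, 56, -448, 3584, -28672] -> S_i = -7*-8^i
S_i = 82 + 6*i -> [82, 88, 94, 100, 106]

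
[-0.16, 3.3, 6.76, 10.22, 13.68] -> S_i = -0.16 + 3.46*i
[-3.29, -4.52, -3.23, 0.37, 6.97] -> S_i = Random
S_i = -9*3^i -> [-9, -27, -81, -243, -729]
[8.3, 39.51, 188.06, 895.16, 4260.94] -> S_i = 8.30*4.76^i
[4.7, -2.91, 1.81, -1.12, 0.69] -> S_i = 4.70*(-0.62)^i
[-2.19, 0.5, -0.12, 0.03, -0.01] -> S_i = -2.19*(-0.23)^i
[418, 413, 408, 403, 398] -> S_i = 418 + -5*i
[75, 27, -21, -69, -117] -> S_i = 75 + -48*i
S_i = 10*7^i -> [10, 70, 490, 3430, 24010]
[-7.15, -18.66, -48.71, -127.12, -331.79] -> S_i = -7.15*2.61^i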